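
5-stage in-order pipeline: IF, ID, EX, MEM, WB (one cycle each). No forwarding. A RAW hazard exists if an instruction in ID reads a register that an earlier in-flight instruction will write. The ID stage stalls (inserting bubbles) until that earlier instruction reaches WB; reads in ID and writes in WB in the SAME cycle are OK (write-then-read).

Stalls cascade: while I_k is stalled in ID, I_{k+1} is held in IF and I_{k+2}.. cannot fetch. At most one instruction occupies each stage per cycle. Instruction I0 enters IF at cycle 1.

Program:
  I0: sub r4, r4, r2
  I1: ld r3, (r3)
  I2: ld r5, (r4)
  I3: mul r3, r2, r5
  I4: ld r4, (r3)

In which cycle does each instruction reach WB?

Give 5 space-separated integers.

I0 sub r4 <- r4,r2: IF@1 ID@2 stall=0 (-) EX@3 MEM@4 WB@5
I1 ld r3 <- r3: IF@2 ID@3 stall=0 (-) EX@4 MEM@5 WB@6
I2 ld r5 <- r4: IF@3 ID@4 stall=1 (RAW on I0.r4 (WB@5)) EX@6 MEM@7 WB@8
I3 mul r3 <- r2,r5: IF@4 ID@6 stall=2 (RAW on I2.r5 (WB@8)) EX@9 MEM@10 WB@11
I4 ld r4 <- r3: IF@6 ID@9 stall=2 (RAW on I3.r3 (WB@11)) EX@12 MEM@13 WB@14

Answer: 5 6 8 11 14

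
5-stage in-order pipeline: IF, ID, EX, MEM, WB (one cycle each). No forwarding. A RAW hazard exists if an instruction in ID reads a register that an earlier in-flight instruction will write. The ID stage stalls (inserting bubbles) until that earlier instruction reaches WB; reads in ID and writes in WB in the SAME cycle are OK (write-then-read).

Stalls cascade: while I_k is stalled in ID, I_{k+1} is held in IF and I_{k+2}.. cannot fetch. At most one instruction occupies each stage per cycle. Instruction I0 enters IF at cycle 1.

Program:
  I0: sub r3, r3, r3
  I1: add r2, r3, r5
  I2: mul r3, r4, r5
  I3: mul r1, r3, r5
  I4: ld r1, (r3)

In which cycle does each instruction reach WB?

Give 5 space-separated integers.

I0 sub r3 <- r3,r3: IF@1 ID@2 stall=0 (-) EX@3 MEM@4 WB@5
I1 add r2 <- r3,r5: IF@2 ID@3 stall=2 (RAW on I0.r3 (WB@5)) EX@6 MEM@7 WB@8
I2 mul r3 <- r4,r5: IF@3 ID@6 stall=0 (-) EX@7 MEM@8 WB@9
I3 mul r1 <- r3,r5: IF@6 ID@7 stall=2 (RAW on I2.r3 (WB@9)) EX@10 MEM@11 WB@12
I4 ld r1 <- r3: IF@7 ID@10 stall=0 (-) EX@11 MEM@12 WB@13

Answer: 5 8 9 12 13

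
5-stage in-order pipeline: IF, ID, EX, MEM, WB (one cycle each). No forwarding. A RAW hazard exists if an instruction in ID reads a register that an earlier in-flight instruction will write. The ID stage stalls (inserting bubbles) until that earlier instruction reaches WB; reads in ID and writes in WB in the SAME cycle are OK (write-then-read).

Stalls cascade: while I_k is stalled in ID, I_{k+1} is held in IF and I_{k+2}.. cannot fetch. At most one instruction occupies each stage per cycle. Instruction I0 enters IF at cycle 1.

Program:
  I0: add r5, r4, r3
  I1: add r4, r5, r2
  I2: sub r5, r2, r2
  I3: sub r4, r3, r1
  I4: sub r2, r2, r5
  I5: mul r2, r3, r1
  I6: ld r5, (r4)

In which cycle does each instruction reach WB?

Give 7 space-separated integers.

I0 add r5 <- r4,r3: IF@1 ID@2 stall=0 (-) EX@3 MEM@4 WB@5
I1 add r4 <- r5,r2: IF@2 ID@3 stall=2 (RAW on I0.r5 (WB@5)) EX@6 MEM@7 WB@8
I2 sub r5 <- r2,r2: IF@3 ID@6 stall=0 (-) EX@7 MEM@8 WB@9
I3 sub r4 <- r3,r1: IF@6 ID@7 stall=0 (-) EX@8 MEM@9 WB@10
I4 sub r2 <- r2,r5: IF@7 ID@8 stall=1 (RAW on I2.r5 (WB@9)) EX@10 MEM@11 WB@12
I5 mul r2 <- r3,r1: IF@8 ID@10 stall=0 (-) EX@11 MEM@12 WB@13
I6 ld r5 <- r4: IF@10 ID@11 stall=0 (-) EX@12 MEM@13 WB@14

Answer: 5 8 9 10 12 13 14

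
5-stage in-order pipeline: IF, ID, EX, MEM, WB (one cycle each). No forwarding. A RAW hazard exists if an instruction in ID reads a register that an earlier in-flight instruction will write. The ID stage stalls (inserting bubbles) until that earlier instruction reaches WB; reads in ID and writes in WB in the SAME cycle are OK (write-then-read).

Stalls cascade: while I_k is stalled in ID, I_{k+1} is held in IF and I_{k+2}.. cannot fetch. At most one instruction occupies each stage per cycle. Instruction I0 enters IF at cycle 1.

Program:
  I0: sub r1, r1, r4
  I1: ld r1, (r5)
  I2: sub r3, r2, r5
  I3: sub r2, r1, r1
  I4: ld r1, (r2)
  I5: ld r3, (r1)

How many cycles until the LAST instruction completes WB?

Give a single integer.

Answer: 15

Derivation:
I0 sub r1 <- r1,r4: IF@1 ID@2 stall=0 (-) EX@3 MEM@4 WB@5
I1 ld r1 <- r5: IF@2 ID@3 stall=0 (-) EX@4 MEM@5 WB@6
I2 sub r3 <- r2,r5: IF@3 ID@4 stall=0 (-) EX@5 MEM@6 WB@7
I3 sub r2 <- r1,r1: IF@4 ID@5 stall=1 (RAW on I1.r1 (WB@6)) EX@7 MEM@8 WB@9
I4 ld r1 <- r2: IF@5 ID@7 stall=2 (RAW on I3.r2 (WB@9)) EX@10 MEM@11 WB@12
I5 ld r3 <- r1: IF@7 ID@10 stall=2 (RAW on I4.r1 (WB@12)) EX@13 MEM@14 WB@15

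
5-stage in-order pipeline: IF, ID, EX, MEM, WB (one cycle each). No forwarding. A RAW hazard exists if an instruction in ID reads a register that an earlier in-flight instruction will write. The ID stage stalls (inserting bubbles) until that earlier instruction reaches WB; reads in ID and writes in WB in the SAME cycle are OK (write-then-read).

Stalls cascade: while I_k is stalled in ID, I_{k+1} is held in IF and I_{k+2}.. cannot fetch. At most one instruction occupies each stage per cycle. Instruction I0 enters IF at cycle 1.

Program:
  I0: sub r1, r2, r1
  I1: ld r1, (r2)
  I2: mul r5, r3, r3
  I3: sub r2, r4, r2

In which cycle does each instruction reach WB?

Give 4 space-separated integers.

I0 sub r1 <- r2,r1: IF@1 ID@2 stall=0 (-) EX@3 MEM@4 WB@5
I1 ld r1 <- r2: IF@2 ID@3 stall=0 (-) EX@4 MEM@5 WB@6
I2 mul r5 <- r3,r3: IF@3 ID@4 stall=0 (-) EX@5 MEM@6 WB@7
I3 sub r2 <- r4,r2: IF@4 ID@5 stall=0 (-) EX@6 MEM@7 WB@8

Answer: 5 6 7 8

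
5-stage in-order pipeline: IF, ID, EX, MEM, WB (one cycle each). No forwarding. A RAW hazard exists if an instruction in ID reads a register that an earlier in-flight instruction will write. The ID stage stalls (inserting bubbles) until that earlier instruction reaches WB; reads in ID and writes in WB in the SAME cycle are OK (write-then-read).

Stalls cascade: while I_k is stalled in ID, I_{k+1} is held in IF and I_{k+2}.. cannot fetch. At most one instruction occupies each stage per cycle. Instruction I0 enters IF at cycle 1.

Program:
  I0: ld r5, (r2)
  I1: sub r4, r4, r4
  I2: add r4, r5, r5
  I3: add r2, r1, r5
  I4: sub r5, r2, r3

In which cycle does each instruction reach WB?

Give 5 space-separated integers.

I0 ld r5 <- r2: IF@1 ID@2 stall=0 (-) EX@3 MEM@4 WB@5
I1 sub r4 <- r4,r4: IF@2 ID@3 stall=0 (-) EX@4 MEM@5 WB@6
I2 add r4 <- r5,r5: IF@3 ID@4 stall=1 (RAW on I0.r5 (WB@5)) EX@6 MEM@7 WB@8
I3 add r2 <- r1,r5: IF@4 ID@6 stall=0 (-) EX@7 MEM@8 WB@9
I4 sub r5 <- r2,r3: IF@6 ID@7 stall=2 (RAW on I3.r2 (WB@9)) EX@10 MEM@11 WB@12

Answer: 5 6 8 9 12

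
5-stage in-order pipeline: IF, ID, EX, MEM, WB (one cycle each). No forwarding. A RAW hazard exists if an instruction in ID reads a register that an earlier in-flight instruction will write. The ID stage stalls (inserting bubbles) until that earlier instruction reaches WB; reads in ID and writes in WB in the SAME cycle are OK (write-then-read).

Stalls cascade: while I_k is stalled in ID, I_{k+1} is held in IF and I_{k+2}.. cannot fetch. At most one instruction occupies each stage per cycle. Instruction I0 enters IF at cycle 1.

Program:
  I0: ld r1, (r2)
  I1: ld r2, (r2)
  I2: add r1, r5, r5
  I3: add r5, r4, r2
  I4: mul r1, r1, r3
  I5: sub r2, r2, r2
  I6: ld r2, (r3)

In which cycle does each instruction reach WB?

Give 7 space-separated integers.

Answer: 5 6 7 9 10 11 12

Derivation:
I0 ld r1 <- r2: IF@1 ID@2 stall=0 (-) EX@3 MEM@4 WB@5
I1 ld r2 <- r2: IF@2 ID@3 stall=0 (-) EX@4 MEM@5 WB@6
I2 add r1 <- r5,r5: IF@3 ID@4 stall=0 (-) EX@5 MEM@6 WB@7
I3 add r5 <- r4,r2: IF@4 ID@5 stall=1 (RAW on I1.r2 (WB@6)) EX@7 MEM@8 WB@9
I4 mul r1 <- r1,r3: IF@5 ID@7 stall=0 (-) EX@8 MEM@9 WB@10
I5 sub r2 <- r2,r2: IF@7 ID@8 stall=0 (-) EX@9 MEM@10 WB@11
I6 ld r2 <- r3: IF@8 ID@9 stall=0 (-) EX@10 MEM@11 WB@12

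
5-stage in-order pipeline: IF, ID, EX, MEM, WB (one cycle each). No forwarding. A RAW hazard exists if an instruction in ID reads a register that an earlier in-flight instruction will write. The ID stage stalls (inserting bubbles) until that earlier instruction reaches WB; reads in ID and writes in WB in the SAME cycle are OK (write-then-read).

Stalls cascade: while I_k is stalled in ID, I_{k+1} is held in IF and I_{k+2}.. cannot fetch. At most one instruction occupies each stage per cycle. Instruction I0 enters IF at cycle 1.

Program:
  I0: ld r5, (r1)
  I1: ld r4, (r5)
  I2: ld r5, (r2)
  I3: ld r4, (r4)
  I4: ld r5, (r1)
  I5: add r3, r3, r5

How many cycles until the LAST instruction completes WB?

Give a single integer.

I0 ld r5 <- r1: IF@1 ID@2 stall=0 (-) EX@3 MEM@4 WB@5
I1 ld r4 <- r5: IF@2 ID@3 stall=2 (RAW on I0.r5 (WB@5)) EX@6 MEM@7 WB@8
I2 ld r5 <- r2: IF@3 ID@6 stall=0 (-) EX@7 MEM@8 WB@9
I3 ld r4 <- r4: IF@6 ID@7 stall=1 (RAW on I1.r4 (WB@8)) EX@9 MEM@10 WB@11
I4 ld r5 <- r1: IF@7 ID@9 stall=0 (-) EX@10 MEM@11 WB@12
I5 add r3 <- r3,r5: IF@9 ID@10 stall=2 (RAW on I4.r5 (WB@12)) EX@13 MEM@14 WB@15

Answer: 15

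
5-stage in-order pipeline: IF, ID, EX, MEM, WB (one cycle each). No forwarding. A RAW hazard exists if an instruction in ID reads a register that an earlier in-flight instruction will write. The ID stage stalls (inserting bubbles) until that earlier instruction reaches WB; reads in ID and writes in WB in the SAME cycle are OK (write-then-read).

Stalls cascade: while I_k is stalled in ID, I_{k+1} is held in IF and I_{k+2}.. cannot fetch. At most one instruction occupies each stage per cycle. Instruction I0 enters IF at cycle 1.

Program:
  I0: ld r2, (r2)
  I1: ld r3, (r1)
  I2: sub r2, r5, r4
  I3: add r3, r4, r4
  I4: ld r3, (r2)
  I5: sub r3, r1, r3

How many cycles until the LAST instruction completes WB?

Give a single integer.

Answer: 13

Derivation:
I0 ld r2 <- r2: IF@1 ID@2 stall=0 (-) EX@3 MEM@4 WB@5
I1 ld r3 <- r1: IF@2 ID@3 stall=0 (-) EX@4 MEM@5 WB@6
I2 sub r2 <- r5,r4: IF@3 ID@4 stall=0 (-) EX@5 MEM@6 WB@7
I3 add r3 <- r4,r4: IF@4 ID@5 stall=0 (-) EX@6 MEM@7 WB@8
I4 ld r3 <- r2: IF@5 ID@6 stall=1 (RAW on I2.r2 (WB@7)) EX@8 MEM@9 WB@10
I5 sub r3 <- r1,r3: IF@6 ID@8 stall=2 (RAW on I4.r3 (WB@10)) EX@11 MEM@12 WB@13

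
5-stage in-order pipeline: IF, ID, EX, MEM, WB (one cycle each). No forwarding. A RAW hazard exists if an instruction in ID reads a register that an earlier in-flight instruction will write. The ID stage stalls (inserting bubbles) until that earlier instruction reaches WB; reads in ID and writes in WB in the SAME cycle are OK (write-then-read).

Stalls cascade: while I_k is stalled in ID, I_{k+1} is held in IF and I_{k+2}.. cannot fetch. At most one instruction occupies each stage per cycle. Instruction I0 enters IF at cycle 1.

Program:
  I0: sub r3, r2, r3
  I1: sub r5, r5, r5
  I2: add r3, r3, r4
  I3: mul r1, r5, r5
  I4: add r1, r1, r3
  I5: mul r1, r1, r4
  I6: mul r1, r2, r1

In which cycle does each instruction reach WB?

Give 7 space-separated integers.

Answer: 5 6 8 9 12 15 18

Derivation:
I0 sub r3 <- r2,r3: IF@1 ID@2 stall=0 (-) EX@3 MEM@4 WB@5
I1 sub r5 <- r5,r5: IF@2 ID@3 stall=0 (-) EX@4 MEM@5 WB@6
I2 add r3 <- r3,r4: IF@3 ID@4 stall=1 (RAW on I0.r3 (WB@5)) EX@6 MEM@7 WB@8
I3 mul r1 <- r5,r5: IF@4 ID@6 stall=0 (-) EX@7 MEM@8 WB@9
I4 add r1 <- r1,r3: IF@6 ID@7 stall=2 (RAW on I3.r1 (WB@9)) EX@10 MEM@11 WB@12
I5 mul r1 <- r1,r4: IF@7 ID@10 stall=2 (RAW on I4.r1 (WB@12)) EX@13 MEM@14 WB@15
I6 mul r1 <- r2,r1: IF@10 ID@13 stall=2 (RAW on I5.r1 (WB@15)) EX@16 MEM@17 WB@18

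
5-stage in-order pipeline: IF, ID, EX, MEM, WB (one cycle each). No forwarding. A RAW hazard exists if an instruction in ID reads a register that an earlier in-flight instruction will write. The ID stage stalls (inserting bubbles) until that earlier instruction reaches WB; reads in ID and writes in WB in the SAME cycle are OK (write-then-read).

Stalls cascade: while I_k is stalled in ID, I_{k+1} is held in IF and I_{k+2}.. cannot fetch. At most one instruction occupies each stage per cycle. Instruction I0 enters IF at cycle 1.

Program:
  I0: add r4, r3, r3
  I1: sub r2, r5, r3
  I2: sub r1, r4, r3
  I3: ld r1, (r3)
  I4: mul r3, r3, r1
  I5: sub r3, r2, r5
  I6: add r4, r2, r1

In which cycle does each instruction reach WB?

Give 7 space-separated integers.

Answer: 5 6 8 9 12 13 14

Derivation:
I0 add r4 <- r3,r3: IF@1 ID@2 stall=0 (-) EX@3 MEM@4 WB@5
I1 sub r2 <- r5,r3: IF@2 ID@3 stall=0 (-) EX@4 MEM@5 WB@6
I2 sub r1 <- r4,r3: IF@3 ID@4 stall=1 (RAW on I0.r4 (WB@5)) EX@6 MEM@7 WB@8
I3 ld r1 <- r3: IF@4 ID@6 stall=0 (-) EX@7 MEM@8 WB@9
I4 mul r3 <- r3,r1: IF@6 ID@7 stall=2 (RAW on I3.r1 (WB@9)) EX@10 MEM@11 WB@12
I5 sub r3 <- r2,r5: IF@7 ID@10 stall=0 (-) EX@11 MEM@12 WB@13
I6 add r4 <- r2,r1: IF@10 ID@11 stall=0 (-) EX@12 MEM@13 WB@14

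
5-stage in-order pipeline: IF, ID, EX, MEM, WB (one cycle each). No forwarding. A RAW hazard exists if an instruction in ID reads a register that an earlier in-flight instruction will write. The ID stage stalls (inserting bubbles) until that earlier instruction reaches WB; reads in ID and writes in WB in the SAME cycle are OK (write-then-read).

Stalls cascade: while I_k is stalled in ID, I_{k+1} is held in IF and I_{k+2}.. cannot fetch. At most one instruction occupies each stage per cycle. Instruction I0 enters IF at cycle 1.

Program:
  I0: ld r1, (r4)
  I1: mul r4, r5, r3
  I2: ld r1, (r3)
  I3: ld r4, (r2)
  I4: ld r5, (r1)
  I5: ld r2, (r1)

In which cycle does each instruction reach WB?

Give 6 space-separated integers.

Answer: 5 6 7 8 10 11

Derivation:
I0 ld r1 <- r4: IF@1 ID@2 stall=0 (-) EX@3 MEM@4 WB@5
I1 mul r4 <- r5,r3: IF@2 ID@3 stall=0 (-) EX@4 MEM@5 WB@6
I2 ld r1 <- r3: IF@3 ID@4 stall=0 (-) EX@5 MEM@6 WB@7
I3 ld r4 <- r2: IF@4 ID@5 stall=0 (-) EX@6 MEM@7 WB@8
I4 ld r5 <- r1: IF@5 ID@6 stall=1 (RAW on I2.r1 (WB@7)) EX@8 MEM@9 WB@10
I5 ld r2 <- r1: IF@6 ID@8 stall=0 (-) EX@9 MEM@10 WB@11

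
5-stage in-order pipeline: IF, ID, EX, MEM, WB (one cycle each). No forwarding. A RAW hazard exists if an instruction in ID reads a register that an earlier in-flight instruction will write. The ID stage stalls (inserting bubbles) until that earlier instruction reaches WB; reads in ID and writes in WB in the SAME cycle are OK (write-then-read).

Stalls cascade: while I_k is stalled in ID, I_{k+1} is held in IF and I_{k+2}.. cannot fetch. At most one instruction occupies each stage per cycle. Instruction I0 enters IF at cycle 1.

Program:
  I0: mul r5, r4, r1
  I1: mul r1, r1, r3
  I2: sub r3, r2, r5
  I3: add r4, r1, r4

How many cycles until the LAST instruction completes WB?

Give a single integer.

Answer: 9

Derivation:
I0 mul r5 <- r4,r1: IF@1 ID@2 stall=0 (-) EX@3 MEM@4 WB@5
I1 mul r1 <- r1,r3: IF@2 ID@3 stall=0 (-) EX@4 MEM@5 WB@6
I2 sub r3 <- r2,r5: IF@3 ID@4 stall=1 (RAW on I0.r5 (WB@5)) EX@6 MEM@7 WB@8
I3 add r4 <- r1,r4: IF@4 ID@6 stall=0 (-) EX@7 MEM@8 WB@9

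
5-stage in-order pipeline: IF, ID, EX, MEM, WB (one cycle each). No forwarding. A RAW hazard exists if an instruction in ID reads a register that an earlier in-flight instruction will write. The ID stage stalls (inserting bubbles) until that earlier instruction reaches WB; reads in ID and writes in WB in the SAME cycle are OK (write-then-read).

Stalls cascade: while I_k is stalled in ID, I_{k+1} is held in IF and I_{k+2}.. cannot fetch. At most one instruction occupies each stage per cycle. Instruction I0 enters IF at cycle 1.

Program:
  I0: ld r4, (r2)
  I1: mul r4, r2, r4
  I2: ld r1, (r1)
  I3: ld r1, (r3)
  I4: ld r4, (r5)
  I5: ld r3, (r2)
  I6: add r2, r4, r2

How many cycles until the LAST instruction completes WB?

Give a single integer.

Answer: 14

Derivation:
I0 ld r4 <- r2: IF@1 ID@2 stall=0 (-) EX@3 MEM@4 WB@5
I1 mul r4 <- r2,r4: IF@2 ID@3 stall=2 (RAW on I0.r4 (WB@5)) EX@6 MEM@7 WB@8
I2 ld r1 <- r1: IF@3 ID@6 stall=0 (-) EX@7 MEM@8 WB@9
I3 ld r1 <- r3: IF@6 ID@7 stall=0 (-) EX@8 MEM@9 WB@10
I4 ld r4 <- r5: IF@7 ID@8 stall=0 (-) EX@9 MEM@10 WB@11
I5 ld r3 <- r2: IF@8 ID@9 stall=0 (-) EX@10 MEM@11 WB@12
I6 add r2 <- r4,r2: IF@9 ID@10 stall=1 (RAW on I4.r4 (WB@11)) EX@12 MEM@13 WB@14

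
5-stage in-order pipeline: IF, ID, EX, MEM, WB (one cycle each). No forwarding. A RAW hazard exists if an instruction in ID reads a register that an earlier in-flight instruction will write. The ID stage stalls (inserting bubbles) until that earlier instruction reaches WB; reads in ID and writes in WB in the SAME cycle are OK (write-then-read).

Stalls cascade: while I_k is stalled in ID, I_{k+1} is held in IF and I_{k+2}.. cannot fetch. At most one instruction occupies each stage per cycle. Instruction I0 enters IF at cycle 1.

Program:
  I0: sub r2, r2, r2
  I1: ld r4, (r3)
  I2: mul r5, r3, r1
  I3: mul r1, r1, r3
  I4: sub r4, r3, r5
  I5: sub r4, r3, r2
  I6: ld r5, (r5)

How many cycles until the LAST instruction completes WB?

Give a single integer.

I0 sub r2 <- r2,r2: IF@1 ID@2 stall=0 (-) EX@3 MEM@4 WB@5
I1 ld r4 <- r3: IF@2 ID@3 stall=0 (-) EX@4 MEM@5 WB@6
I2 mul r5 <- r3,r1: IF@3 ID@4 stall=0 (-) EX@5 MEM@6 WB@7
I3 mul r1 <- r1,r3: IF@4 ID@5 stall=0 (-) EX@6 MEM@7 WB@8
I4 sub r4 <- r3,r5: IF@5 ID@6 stall=1 (RAW on I2.r5 (WB@7)) EX@8 MEM@9 WB@10
I5 sub r4 <- r3,r2: IF@6 ID@8 stall=0 (-) EX@9 MEM@10 WB@11
I6 ld r5 <- r5: IF@8 ID@9 stall=0 (-) EX@10 MEM@11 WB@12

Answer: 12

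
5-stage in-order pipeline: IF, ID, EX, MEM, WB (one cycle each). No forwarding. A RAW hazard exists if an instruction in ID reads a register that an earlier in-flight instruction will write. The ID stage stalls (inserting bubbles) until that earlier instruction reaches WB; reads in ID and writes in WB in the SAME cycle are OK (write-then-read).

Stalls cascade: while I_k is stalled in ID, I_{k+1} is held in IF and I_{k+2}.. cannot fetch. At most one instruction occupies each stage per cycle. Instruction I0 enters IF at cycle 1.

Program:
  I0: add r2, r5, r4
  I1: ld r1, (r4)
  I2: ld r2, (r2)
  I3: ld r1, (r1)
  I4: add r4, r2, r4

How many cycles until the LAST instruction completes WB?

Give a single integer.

I0 add r2 <- r5,r4: IF@1 ID@2 stall=0 (-) EX@3 MEM@4 WB@5
I1 ld r1 <- r4: IF@2 ID@3 stall=0 (-) EX@4 MEM@5 WB@6
I2 ld r2 <- r2: IF@3 ID@4 stall=1 (RAW on I0.r2 (WB@5)) EX@6 MEM@7 WB@8
I3 ld r1 <- r1: IF@4 ID@6 stall=0 (-) EX@7 MEM@8 WB@9
I4 add r4 <- r2,r4: IF@6 ID@7 stall=1 (RAW on I2.r2 (WB@8)) EX@9 MEM@10 WB@11

Answer: 11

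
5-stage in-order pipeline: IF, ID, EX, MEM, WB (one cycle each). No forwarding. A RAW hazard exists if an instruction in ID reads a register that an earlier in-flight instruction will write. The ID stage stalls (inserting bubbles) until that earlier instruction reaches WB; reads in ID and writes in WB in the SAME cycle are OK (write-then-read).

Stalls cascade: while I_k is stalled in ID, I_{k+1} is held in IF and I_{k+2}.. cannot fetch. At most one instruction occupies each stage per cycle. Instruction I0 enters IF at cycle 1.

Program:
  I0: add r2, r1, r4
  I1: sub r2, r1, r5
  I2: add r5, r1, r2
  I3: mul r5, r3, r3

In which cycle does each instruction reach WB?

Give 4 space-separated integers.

I0 add r2 <- r1,r4: IF@1 ID@2 stall=0 (-) EX@3 MEM@4 WB@5
I1 sub r2 <- r1,r5: IF@2 ID@3 stall=0 (-) EX@4 MEM@5 WB@6
I2 add r5 <- r1,r2: IF@3 ID@4 stall=2 (RAW on I1.r2 (WB@6)) EX@7 MEM@8 WB@9
I3 mul r5 <- r3,r3: IF@4 ID@7 stall=0 (-) EX@8 MEM@9 WB@10

Answer: 5 6 9 10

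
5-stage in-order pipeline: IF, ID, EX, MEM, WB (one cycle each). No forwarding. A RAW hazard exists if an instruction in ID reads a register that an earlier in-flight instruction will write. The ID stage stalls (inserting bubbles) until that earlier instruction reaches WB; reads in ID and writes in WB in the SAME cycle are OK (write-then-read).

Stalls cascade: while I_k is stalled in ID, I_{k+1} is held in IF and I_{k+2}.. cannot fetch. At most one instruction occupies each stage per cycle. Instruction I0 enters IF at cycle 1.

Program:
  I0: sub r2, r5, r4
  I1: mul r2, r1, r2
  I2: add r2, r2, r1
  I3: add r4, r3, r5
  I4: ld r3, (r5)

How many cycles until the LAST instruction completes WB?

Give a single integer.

Answer: 13

Derivation:
I0 sub r2 <- r5,r4: IF@1 ID@2 stall=0 (-) EX@3 MEM@4 WB@5
I1 mul r2 <- r1,r2: IF@2 ID@3 stall=2 (RAW on I0.r2 (WB@5)) EX@6 MEM@7 WB@8
I2 add r2 <- r2,r1: IF@3 ID@6 stall=2 (RAW on I1.r2 (WB@8)) EX@9 MEM@10 WB@11
I3 add r4 <- r3,r5: IF@6 ID@9 stall=0 (-) EX@10 MEM@11 WB@12
I4 ld r3 <- r5: IF@9 ID@10 stall=0 (-) EX@11 MEM@12 WB@13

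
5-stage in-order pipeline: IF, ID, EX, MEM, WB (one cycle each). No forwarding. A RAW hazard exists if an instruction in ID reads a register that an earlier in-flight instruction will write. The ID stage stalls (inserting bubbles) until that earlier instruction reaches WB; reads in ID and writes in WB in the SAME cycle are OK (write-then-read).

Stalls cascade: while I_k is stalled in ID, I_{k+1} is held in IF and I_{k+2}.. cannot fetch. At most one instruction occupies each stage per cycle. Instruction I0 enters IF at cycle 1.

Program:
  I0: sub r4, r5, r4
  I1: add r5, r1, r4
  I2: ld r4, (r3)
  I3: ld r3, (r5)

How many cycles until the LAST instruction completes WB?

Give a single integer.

I0 sub r4 <- r5,r4: IF@1 ID@2 stall=0 (-) EX@3 MEM@4 WB@5
I1 add r5 <- r1,r4: IF@2 ID@3 stall=2 (RAW on I0.r4 (WB@5)) EX@6 MEM@7 WB@8
I2 ld r4 <- r3: IF@3 ID@6 stall=0 (-) EX@7 MEM@8 WB@9
I3 ld r3 <- r5: IF@6 ID@7 stall=1 (RAW on I1.r5 (WB@8)) EX@9 MEM@10 WB@11

Answer: 11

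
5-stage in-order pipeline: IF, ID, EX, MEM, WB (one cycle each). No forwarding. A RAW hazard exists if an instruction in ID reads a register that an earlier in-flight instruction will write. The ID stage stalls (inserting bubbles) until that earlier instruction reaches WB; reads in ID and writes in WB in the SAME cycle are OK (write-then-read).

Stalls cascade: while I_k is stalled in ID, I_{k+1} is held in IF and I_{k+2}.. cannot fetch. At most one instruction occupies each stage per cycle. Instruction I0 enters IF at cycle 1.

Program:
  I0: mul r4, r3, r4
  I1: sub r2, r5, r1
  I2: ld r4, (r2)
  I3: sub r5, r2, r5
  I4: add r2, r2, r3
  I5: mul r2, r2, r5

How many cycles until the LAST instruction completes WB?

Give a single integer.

I0 mul r4 <- r3,r4: IF@1 ID@2 stall=0 (-) EX@3 MEM@4 WB@5
I1 sub r2 <- r5,r1: IF@2 ID@3 stall=0 (-) EX@4 MEM@5 WB@6
I2 ld r4 <- r2: IF@3 ID@4 stall=2 (RAW on I1.r2 (WB@6)) EX@7 MEM@8 WB@9
I3 sub r5 <- r2,r5: IF@4 ID@7 stall=0 (-) EX@8 MEM@9 WB@10
I4 add r2 <- r2,r3: IF@7 ID@8 stall=0 (-) EX@9 MEM@10 WB@11
I5 mul r2 <- r2,r5: IF@8 ID@9 stall=2 (RAW on I4.r2 (WB@11)) EX@12 MEM@13 WB@14

Answer: 14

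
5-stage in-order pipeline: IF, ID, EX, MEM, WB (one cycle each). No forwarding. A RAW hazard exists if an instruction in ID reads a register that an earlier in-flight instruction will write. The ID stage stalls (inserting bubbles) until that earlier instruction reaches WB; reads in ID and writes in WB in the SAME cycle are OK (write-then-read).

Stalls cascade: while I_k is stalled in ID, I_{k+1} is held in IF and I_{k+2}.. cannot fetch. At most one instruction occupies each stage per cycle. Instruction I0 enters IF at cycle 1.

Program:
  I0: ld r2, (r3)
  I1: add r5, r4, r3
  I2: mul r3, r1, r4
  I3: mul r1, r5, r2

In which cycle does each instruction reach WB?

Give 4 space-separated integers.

Answer: 5 6 7 9

Derivation:
I0 ld r2 <- r3: IF@1 ID@2 stall=0 (-) EX@3 MEM@4 WB@5
I1 add r5 <- r4,r3: IF@2 ID@3 stall=0 (-) EX@4 MEM@5 WB@6
I2 mul r3 <- r1,r4: IF@3 ID@4 stall=0 (-) EX@5 MEM@6 WB@7
I3 mul r1 <- r5,r2: IF@4 ID@5 stall=1 (RAW on I1.r5 (WB@6)) EX@7 MEM@8 WB@9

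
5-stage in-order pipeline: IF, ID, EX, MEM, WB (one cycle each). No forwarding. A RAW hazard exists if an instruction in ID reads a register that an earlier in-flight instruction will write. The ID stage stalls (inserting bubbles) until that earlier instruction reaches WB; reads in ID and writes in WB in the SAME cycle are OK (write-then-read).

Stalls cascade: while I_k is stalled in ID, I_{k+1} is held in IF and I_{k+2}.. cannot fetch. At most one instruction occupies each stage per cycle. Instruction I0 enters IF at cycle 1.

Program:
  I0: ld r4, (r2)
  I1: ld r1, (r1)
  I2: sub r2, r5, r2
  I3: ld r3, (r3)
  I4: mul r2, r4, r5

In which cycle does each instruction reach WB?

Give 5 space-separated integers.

I0 ld r4 <- r2: IF@1 ID@2 stall=0 (-) EX@3 MEM@4 WB@5
I1 ld r1 <- r1: IF@2 ID@3 stall=0 (-) EX@4 MEM@5 WB@6
I2 sub r2 <- r5,r2: IF@3 ID@4 stall=0 (-) EX@5 MEM@6 WB@7
I3 ld r3 <- r3: IF@4 ID@5 stall=0 (-) EX@6 MEM@7 WB@8
I4 mul r2 <- r4,r5: IF@5 ID@6 stall=0 (-) EX@7 MEM@8 WB@9

Answer: 5 6 7 8 9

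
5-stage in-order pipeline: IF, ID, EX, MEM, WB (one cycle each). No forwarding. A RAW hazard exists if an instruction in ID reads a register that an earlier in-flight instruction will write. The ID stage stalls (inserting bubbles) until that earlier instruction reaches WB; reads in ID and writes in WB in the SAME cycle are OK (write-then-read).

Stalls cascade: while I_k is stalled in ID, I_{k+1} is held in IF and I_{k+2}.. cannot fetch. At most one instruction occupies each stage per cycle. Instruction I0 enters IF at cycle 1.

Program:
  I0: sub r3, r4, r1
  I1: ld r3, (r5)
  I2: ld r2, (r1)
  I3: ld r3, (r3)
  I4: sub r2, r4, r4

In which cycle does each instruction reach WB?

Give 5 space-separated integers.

I0 sub r3 <- r4,r1: IF@1 ID@2 stall=0 (-) EX@3 MEM@4 WB@5
I1 ld r3 <- r5: IF@2 ID@3 stall=0 (-) EX@4 MEM@5 WB@6
I2 ld r2 <- r1: IF@3 ID@4 stall=0 (-) EX@5 MEM@6 WB@7
I3 ld r3 <- r3: IF@4 ID@5 stall=1 (RAW on I1.r3 (WB@6)) EX@7 MEM@8 WB@9
I4 sub r2 <- r4,r4: IF@5 ID@7 stall=0 (-) EX@8 MEM@9 WB@10

Answer: 5 6 7 9 10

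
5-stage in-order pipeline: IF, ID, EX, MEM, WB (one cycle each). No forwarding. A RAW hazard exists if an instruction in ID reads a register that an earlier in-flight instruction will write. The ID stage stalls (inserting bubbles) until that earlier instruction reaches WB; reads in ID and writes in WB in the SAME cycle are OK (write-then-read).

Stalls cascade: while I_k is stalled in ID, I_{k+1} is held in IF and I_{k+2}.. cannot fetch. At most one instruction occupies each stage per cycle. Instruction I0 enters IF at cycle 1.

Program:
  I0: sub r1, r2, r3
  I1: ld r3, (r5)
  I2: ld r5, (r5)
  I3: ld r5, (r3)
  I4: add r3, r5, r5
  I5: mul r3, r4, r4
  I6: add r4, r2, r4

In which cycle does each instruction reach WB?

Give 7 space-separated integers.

I0 sub r1 <- r2,r3: IF@1 ID@2 stall=0 (-) EX@3 MEM@4 WB@5
I1 ld r3 <- r5: IF@2 ID@3 stall=0 (-) EX@4 MEM@5 WB@6
I2 ld r5 <- r5: IF@3 ID@4 stall=0 (-) EX@5 MEM@6 WB@7
I3 ld r5 <- r3: IF@4 ID@5 stall=1 (RAW on I1.r3 (WB@6)) EX@7 MEM@8 WB@9
I4 add r3 <- r5,r5: IF@5 ID@7 stall=2 (RAW on I3.r5 (WB@9)) EX@10 MEM@11 WB@12
I5 mul r3 <- r4,r4: IF@7 ID@10 stall=0 (-) EX@11 MEM@12 WB@13
I6 add r4 <- r2,r4: IF@10 ID@11 stall=0 (-) EX@12 MEM@13 WB@14

Answer: 5 6 7 9 12 13 14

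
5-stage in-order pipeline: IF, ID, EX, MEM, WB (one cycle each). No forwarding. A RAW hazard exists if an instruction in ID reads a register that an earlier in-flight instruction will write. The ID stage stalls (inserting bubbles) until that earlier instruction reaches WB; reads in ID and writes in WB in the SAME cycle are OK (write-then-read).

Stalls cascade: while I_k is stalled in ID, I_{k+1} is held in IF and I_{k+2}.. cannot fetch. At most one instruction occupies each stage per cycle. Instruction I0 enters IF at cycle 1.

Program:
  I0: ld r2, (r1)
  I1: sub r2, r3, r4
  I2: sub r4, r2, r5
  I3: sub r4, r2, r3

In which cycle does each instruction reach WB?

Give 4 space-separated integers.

I0 ld r2 <- r1: IF@1 ID@2 stall=0 (-) EX@3 MEM@4 WB@5
I1 sub r2 <- r3,r4: IF@2 ID@3 stall=0 (-) EX@4 MEM@5 WB@6
I2 sub r4 <- r2,r5: IF@3 ID@4 stall=2 (RAW on I1.r2 (WB@6)) EX@7 MEM@8 WB@9
I3 sub r4 <- r2,r3: IF@4 ID@7 stall=0 (-) EX@8 MEM@9 WB@10

Answer: 5 6 9 10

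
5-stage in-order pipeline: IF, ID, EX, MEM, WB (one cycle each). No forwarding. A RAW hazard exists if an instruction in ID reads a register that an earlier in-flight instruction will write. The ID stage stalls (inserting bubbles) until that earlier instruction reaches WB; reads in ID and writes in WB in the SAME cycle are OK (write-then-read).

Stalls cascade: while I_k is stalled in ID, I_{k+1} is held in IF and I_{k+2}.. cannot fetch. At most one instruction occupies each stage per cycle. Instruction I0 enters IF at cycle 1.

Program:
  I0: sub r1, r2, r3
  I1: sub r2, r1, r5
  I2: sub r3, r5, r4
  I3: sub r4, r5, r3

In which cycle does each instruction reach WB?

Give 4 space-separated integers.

I0 sub r1 <- r2,r3: IF@1 ID@2 stall=0 (-) EX@3 MEM@4 WB@5
I1 sub r2 <- r1,r5: IF@2 ID@3 stall=2 (RAW on I0.r1 (WB@5)) EX@6 MEM@7 WB@8
I2 sub r3 <- r5,r4: IF@3 ID@6 stall=0 (-) EX@7 MEM@8 WB@9
I3 sub r4 <- r5,r3: IF@6 ID@7 stall=2 (RAW on I2.r3 (WB@9)) EX@10 MEM@11 WB@12

Answer: 5 8 9 12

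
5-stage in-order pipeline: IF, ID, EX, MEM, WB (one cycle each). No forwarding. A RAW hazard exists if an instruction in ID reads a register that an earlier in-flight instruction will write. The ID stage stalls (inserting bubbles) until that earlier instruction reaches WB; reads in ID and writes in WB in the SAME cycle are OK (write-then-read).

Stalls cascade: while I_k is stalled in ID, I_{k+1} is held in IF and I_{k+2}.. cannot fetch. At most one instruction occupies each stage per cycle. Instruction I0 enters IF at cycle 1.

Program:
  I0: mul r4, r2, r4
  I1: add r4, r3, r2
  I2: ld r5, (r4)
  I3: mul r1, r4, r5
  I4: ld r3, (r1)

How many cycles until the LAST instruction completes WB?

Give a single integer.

I0 mul r4 <- r2,r4: IF@1 ID@2 stall=0 (-) EX@3 MEM@4 WB@5
I1 add r4 <- r3,r2: IF@2 ID@3 stall=0 (-) EX@4 MEM@5 WB@6
I2 ld r5 <- r4: IF@3 ID@4 stall=2 (RAW on I1.r4 (WB@6)) EX@7 MEM@8 WB@9
I3 mul r1 <- r4,r5: IF@4 ID@7 stall=2 (RAW on I2.r5 (WB@9)) EX@10 MEM@11 WB@12
I4 ld r3 <- r1: IF@7 ID@10 stall=2 (RAW on I3.r1 (WB@12)) EX@13 MEM@14 WB@15

Answer: 15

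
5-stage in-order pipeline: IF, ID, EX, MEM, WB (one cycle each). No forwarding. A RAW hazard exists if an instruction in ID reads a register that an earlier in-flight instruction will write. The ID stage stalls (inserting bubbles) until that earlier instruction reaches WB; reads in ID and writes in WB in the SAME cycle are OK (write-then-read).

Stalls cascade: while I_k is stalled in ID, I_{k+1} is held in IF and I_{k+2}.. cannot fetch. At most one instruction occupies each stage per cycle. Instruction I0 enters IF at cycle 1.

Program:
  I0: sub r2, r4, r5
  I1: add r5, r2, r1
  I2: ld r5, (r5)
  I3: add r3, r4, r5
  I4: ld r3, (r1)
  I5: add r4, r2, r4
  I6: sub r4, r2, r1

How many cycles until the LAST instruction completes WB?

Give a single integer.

Answer: 17

Derivation:
I0 sub r2 <- r4,r5: IF@1 ID@2 stall=0 (-) EX@3 MEM@4 WB@5
I1 add r5 <- r2,r1: IF@2 ID@3 stall=2 (RAW on I0.r2 (WB@5)) EX@6 MEM@7 WB@8
I2 ld r5 <- r5: IF@3 ID@6 stall=2 (RAW on I1.r5 (WB@8)) EX@9 MEM@10 WB@11
I3 add r3 <- r4,r5: IF@6 ID@9 stall=2 (RAW on I2.r5 (WB@11)) EX@12 MEM@13 WB@14
I4 ld r3 <- r1: IF@9 ID@12 stall=0 (-) EX@13 MEM@14 WB@15
I5 add r4 <- r2,r4: IF@12 ID@13 stall=0 (-) EX@14 MEM@15 WB@16
I6 sub r4 <- r2,r1: IF@13 ID@14 stall=0 (-) EX@15 MEM@16 WB@17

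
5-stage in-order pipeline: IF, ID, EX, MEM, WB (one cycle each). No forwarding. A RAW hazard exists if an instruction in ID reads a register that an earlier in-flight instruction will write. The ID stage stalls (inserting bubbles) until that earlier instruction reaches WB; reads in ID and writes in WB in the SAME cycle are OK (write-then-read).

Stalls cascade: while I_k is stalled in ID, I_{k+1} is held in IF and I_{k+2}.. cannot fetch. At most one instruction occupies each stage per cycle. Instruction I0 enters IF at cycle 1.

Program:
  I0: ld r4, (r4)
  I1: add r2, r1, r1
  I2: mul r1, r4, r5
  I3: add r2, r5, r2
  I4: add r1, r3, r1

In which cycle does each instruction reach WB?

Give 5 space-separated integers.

Answer: 5 6 8 9 11

Derivation:
I0 ld r4 <- r4: IF@1 ID@2 stall=0 (-) EX@3 MEM@4 WB@5
I1 add r2 <- r1,r1: IF@2 ID@3 stall=0 (-) EX@4 MEM@5 WB@6
I2 mul r1 <- r4,r5: IF@3 ID@4 stall=1 (RAW on I0.r4 (WB@5)) EX@6 MEM@7 WB@8
I3 add r2 <- r5,r2: IF@4 ID@6 stall=0 (-) EX@7 MEM@8 WB@9
I4 add r1 <- r3,r1: IF@6 ID@7 stall=1 (RAW on I2.r1 (WB@8)) EX@9 MEM@10 WB@11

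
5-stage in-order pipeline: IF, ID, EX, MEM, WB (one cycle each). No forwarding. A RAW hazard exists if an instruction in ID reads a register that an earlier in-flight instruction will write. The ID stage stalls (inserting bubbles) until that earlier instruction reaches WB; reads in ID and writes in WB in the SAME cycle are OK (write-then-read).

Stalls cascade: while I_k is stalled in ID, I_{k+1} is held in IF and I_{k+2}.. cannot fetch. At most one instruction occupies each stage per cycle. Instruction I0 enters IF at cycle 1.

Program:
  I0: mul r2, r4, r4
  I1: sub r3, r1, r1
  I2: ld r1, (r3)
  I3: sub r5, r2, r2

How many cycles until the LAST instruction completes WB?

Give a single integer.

Answer: 10

Derivation:
I0 mul r2 <- r4,r4: IF@1 ID@2 stall=0 (-) EX@3 MEM@4 WB@5
I1 sub r3 <- r1,r1: IF@2 ID@3 stall=0 (-) EX@4 MEM@5 WB@6
I2 ld r1 <- r3: IF@3 ID@4 stall=2 (RAW on I1.r3 (WB@6)) EX@7 MEM@8 WB@9
I3 sub r5 <- r2,r2: IF@4 ID@7 stall=0 (-) EX@8 MEM@9 WB@10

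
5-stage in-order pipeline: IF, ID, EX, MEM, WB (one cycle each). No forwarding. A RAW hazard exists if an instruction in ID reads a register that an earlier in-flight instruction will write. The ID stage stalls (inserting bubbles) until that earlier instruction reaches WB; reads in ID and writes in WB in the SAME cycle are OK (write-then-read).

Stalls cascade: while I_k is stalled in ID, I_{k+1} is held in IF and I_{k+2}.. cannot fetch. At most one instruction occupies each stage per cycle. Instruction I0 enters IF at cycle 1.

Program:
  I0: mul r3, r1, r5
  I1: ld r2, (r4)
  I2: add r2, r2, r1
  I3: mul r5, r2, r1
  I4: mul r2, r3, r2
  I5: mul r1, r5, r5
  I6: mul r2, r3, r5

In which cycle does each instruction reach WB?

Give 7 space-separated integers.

I0 mul r3 <- r1,r5: IF@1 ID@2 stall=0 (-) EX@3 MEM@4 WB@5
I1 ld r2 <- r4: IF@2 ID@3 stall=0 (-) EX@4 MEM@5 WB@6
I2 add r2 <- r2,r1: IF@3 ID@4 stall=2 (RAW on I1.r2 (WB@6)) EX@7 MEM@8 WB@9
I3 mul r5 <- r2,r1: IF@4 ID@7 stall=2 (RAW on I2.r2 (WB@9)) EX@10 MEM@11 WB@12
I4 mul r2 <- r3,r2: IF@7 ID@10 stall=0 (-) EX@11 MEM@12 WB@13
I5 mul r1 <- r5,r5: IF@10 ID@11 stall=1 (RAW on I3.r5 (WB@12)) EX@13 MEM@14 WB@15
I6 mul r2 <- r3,r5: IF@11 ID@13 stall=0 (-) EX@14 MEM@15 WB@16

Answer: 5 6 9 12 13 15 16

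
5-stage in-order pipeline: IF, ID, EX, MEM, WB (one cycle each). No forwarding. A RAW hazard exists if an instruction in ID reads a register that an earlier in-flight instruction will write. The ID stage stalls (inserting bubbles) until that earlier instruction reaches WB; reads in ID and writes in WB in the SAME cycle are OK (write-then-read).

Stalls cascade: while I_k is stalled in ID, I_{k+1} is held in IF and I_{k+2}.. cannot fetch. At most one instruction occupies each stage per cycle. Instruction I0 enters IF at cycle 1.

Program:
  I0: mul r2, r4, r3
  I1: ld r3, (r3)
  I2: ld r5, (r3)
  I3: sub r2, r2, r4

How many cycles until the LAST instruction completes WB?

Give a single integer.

Answer: 10

Derivation:
I0 mul r2 <- r4,r3: IF@1 ID@2 stall=0 (-) EX@3 MEM@4 WB@5
I1 ld r3 <- r3: IF@2 ID@3 stall=0 (-) EX@4 MEM@5 WB@6
I2 ld r5 <- r3: IF@3 ID@4 stall=2 (RAW on I1.r3 (WB@6)) EX@7 MEM@8 WB@9
I3 sub r2 <- r2,r4: IF@4 ID@7 stall=0 (-) EX@8 MEM@9 WB@10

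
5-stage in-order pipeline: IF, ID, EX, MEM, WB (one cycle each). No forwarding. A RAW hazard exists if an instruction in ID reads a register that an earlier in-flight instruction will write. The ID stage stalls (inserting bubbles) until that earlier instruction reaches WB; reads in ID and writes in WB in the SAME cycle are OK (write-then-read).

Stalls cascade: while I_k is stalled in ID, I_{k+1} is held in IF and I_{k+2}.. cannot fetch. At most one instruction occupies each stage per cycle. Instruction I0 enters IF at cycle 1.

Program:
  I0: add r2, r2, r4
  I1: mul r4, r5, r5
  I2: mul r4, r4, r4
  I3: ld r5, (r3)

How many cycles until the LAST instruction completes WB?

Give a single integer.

Answer: 10

Derivation:
I0 add r2 <- r2,r4: IF@1 ID@2 stall=0 (-) EX@3 MEM@4 WB@5
I1 mul r4 <- r5,r5: IF@2 ID@3 stall=0 (-) EX@4 MEM@5 WB@6
I2 mul r4 <- r4,r4: IF@3 ID@4 stall=2 (RAW on I1.r4 (WB@6)) EX@7 MEM@8 WB@9
I3 ld r5 <- r3: IF@4 ID@7 stall=0 (-) EX@8 MEM@9 WB@10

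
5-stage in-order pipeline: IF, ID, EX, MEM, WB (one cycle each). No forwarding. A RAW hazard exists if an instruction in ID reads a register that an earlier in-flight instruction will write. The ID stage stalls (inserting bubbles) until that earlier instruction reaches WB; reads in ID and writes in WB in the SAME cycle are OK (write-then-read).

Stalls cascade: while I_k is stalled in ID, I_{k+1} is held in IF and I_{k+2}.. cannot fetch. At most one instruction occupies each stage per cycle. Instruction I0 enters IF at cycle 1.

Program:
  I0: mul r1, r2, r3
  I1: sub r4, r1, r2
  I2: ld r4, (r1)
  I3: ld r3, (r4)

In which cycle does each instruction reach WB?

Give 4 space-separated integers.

Answer: 5 8 9 12

Derivation:
I0 mul r1 <- r2,r3: IF@1 ID@2 stall=0 (-) EX@3 MEM@4 WB@5
I1 sub r4 <- r1,r2: IF@2 ID@3 stall=2 (RAW on I0.r1 (WB@5)) EX@6 MEM@7 WB@8
I2 ld r4 <- r1: IF@3 ID@6 stall=0 (-) EX@7 MEM@8 WB@9
I3 ld r3 <- r4: IF@6 ID@7 stall=2 (RAW on I2.r4 (WB@9)) EX@10 MEM@11 WB@12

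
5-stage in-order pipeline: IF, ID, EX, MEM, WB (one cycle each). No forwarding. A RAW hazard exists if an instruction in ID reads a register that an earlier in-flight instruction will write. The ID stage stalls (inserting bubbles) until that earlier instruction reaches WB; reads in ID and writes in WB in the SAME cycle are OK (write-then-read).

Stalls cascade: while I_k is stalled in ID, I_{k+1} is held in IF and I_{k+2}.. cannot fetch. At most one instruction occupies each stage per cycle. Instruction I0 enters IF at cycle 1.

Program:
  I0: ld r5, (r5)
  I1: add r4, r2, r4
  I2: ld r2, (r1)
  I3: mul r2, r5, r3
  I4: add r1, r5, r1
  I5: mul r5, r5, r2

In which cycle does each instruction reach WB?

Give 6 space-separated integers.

I0 ld r5 <- r5: IF@1 ID@2 stall=0 (-) EX@3 MEM@4 WB@5
I1 add r4 <- r2,r4: IF@2 ID@3 stall=0 (-) EX@4 MEM@5 WB@6
I2 ld r2 <- r1: IF@3 ID@4 stall=0 (-) EX@5 MEM@6 WB@7
I3 mul r2 <- r5,r3: IF@4 ID@5 stall=0 (-) EX@6 MEM@7 WB@8
I4 add r1 <- r5,r1: IF@5 ID@6 stall=0 (-) EX@7 MEM@8 WB@9
I5 mul r5 <- r5,r2: IF@6 ID@7 stall=1 (RAW on I3.r2 (WB@8)) EX@9 MEM@10 WB@11

Answer: 5 6 7 8 9 11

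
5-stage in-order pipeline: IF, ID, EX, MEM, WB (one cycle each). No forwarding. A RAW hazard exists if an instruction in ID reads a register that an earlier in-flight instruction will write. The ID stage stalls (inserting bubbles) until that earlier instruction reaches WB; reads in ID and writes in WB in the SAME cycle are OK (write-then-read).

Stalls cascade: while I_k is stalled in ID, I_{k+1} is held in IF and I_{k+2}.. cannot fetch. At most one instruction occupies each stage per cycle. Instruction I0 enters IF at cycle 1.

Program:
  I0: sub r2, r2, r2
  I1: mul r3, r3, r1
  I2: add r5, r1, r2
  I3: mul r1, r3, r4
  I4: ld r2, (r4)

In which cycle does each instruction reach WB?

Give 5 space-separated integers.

Answer: 5 6 8 9 10

Derivation:
I0 sub r2 <- r2,r2: IF@1 ID@2 stall=0 (-) EX@3 MEM@4 WB@5
I1 mul r3 <- r3,r1: IF@2 ID@3 stall=0 (-) EX@4 MEM@5 WB@6
I2 add r5 <- r1,r2: IF@3 ID@4 stall=1 (RAW on I0.r2 (WB@5)) EX@6 MEM@7 WB@8
I3 mul r1 <- r3,r4: IF@4 ID@6 stall=0 (-) EX@7 MEM@8 WB@9
I4 ld r2 <- r4: IF@6 ID@7 stall=0 (-) EX@8 MEM@9 WB@10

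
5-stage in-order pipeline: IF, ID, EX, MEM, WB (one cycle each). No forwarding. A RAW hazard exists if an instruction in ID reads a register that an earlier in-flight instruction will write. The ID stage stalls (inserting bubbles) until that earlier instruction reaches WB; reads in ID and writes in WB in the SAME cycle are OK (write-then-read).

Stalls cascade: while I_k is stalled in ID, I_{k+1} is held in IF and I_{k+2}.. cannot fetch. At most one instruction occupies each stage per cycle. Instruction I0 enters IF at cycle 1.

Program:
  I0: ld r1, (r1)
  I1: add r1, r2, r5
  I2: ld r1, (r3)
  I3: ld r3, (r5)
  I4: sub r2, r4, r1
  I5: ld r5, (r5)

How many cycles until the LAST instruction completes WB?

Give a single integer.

I0 ld r1 <- r1: IF@1 ID@2 stall=0 (-) EX@3 MEM@4 WB@5
I1 add r1 <- r2,r5: IF@2 ID@3 stall=0 (-) EX@4 MEM@5 WB@6
I2 ld r1 <- r3: IF@3 ID@4 stall=0 (-) EX@5 MEM@6 WB@7
I3 ld r3 <- r5: IF@4 ID@5 stall=0 (-) EX@6 MEM@7 WB@8
I4 sub r2 <- r4,r1: IF@5 ID@6 stall=1 (RAW on I2.r1 (WB@7)) EX@8 MEM@9 WB@10
I5 ld r5 <- r5: IF@6 ID@8 stall=0 (-) EX@9 MEM@10 WB@11

Answer: 11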